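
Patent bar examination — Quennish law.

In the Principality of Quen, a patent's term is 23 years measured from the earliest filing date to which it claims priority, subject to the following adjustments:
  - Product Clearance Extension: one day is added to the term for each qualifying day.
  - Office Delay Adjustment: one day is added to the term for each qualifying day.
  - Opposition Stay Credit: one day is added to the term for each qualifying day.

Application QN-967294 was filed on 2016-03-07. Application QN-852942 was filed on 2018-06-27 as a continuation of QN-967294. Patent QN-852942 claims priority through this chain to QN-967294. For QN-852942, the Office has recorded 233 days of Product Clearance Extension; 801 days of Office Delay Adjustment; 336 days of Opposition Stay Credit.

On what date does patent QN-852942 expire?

2042-12-06

Earliest priority filing: 7 March 2016.
Base term: 7 March 2016 + 23 years → 7 March 2039.
Product Clearance Extension: +233 days → 26 October 2039.
Office Delay Adjustment: +801 days → 4 January 2042.
Opposition Stay Credit: +336 days → 6 December 2042.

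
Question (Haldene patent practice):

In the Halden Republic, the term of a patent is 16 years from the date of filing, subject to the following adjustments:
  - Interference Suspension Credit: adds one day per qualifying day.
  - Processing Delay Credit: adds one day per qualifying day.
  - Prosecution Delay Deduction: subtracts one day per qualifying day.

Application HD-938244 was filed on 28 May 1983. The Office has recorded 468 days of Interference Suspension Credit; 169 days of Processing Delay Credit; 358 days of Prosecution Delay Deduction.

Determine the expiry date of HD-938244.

Base term: filing date + 16 years → 28 May 1999.
Interference Suspension Credit: +468 days → 7 September 2000.
Processing Delay Credit: +169 days → 23 February 2001.
Prosecution Delay Deduction: −358 days → 2 March 2000.

March 2, 2000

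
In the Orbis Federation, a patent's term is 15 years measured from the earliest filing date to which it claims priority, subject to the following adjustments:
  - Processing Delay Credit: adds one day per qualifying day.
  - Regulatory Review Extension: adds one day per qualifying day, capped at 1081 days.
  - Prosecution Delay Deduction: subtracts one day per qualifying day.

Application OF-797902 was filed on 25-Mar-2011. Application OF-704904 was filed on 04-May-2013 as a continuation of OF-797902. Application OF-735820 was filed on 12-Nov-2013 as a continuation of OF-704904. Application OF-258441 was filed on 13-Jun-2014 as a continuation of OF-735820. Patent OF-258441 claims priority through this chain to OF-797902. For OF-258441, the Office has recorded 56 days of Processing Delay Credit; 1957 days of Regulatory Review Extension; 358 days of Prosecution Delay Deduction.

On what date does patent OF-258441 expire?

2028-05-12

Earliest priority filing: 25 March 2011.
Base term: 25 March 2011 + 15 years → 25 March 2026.
Processing Delay Credit: +56 days → 20 May 2026.
Regulatory Review Extension: 1957 days claimed exceeds the 1081-day cap, so +1081 days → 5 May 2029.
Prosecution Delay Deduction: −358 days → 12 May 2028.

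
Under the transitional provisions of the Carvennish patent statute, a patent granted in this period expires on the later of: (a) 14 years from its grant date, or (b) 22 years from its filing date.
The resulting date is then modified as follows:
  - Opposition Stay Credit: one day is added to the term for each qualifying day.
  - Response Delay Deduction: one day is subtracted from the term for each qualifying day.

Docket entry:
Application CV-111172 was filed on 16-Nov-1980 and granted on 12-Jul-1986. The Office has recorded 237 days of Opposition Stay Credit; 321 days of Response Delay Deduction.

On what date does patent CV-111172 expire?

August 24, 2002

(a) grant + 14 years → 12 July 2000.
(b) filing + 22 years → 16 November 2002.
Later of the two: 16 November 2002.
Opposition Stay Credit: +237 days → 11 July 2003.
Response Delay Deduction: −321 days → 24 August 2002.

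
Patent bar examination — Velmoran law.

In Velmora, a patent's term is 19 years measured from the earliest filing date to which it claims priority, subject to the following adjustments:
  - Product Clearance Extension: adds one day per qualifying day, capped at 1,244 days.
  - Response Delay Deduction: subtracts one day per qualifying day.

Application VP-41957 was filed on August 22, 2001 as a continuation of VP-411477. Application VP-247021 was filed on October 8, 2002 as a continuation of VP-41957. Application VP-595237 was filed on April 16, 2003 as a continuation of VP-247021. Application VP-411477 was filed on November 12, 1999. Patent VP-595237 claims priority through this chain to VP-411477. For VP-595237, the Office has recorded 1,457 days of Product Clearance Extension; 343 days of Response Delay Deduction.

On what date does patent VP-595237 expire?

Earliest priority filing: 12 November 1999.
Base term: 12 November 1999 + 19 years → 12 November 2018.
Product Clearance Extension: 1457 days claimed exceeds the 1244-day cap, so +1244 days → 9 April 2022.
Response Delay Deduction: −343 days → 1 May 2021.

2021-05-01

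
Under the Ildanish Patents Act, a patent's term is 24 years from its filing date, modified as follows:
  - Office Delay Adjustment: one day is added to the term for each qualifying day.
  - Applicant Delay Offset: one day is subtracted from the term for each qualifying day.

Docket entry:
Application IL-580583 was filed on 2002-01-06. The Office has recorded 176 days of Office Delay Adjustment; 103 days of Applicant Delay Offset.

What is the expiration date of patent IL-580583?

Base term: filing date + 24 years → 6 January 2026.
Office Delay Adjustment: +176 days → 1 July 2026.
Applicant Delay Offset: −103 days → 20 March 2026.

March 20, 2026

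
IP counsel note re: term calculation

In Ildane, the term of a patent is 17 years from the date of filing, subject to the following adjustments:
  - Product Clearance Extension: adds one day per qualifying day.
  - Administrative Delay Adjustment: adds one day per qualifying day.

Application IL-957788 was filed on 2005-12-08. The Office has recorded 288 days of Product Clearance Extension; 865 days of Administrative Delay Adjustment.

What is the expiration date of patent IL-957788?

February 3, 2026

Base term: filing date + 17 years → 8 December 2022.
Product Clearance Extension: +288 days → 22 September 2023.
Administrative Delay Adjustment: +865 days → 3 February 2026.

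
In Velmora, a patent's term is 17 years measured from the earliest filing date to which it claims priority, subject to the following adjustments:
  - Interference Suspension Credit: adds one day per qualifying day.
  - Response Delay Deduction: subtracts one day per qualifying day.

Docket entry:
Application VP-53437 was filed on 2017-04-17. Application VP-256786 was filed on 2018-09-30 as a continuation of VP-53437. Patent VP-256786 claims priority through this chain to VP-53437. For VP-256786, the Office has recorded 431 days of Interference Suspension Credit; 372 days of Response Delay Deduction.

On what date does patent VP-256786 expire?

Earliest priority filing: 17 April 2017.
Base term: 17 April 2017 + 17 years → 17 April 2034.
Interference Suspension Credit: +431 days → 22 June 2035.
Response Delay Deduction: −372 days → 15 June 2034.

June 15, 2034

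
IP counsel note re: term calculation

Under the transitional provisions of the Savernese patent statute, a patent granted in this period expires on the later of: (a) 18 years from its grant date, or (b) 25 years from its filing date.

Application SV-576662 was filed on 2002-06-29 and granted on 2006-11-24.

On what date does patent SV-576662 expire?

2027-06-29

(a) grant + 18 years → 24 November 2024.
(b) filing + 25 years → 29 June 2027.
Later of the two: 29 June 2027.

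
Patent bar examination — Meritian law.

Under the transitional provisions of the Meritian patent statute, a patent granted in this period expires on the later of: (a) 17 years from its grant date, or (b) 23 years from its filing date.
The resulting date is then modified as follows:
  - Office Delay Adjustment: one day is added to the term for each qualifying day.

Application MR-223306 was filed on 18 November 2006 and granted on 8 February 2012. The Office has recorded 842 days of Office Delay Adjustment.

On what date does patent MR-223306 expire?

(a) grant + 17 years → 8 February 2029.
(b) filing + 23 years → 18 November 2029.
Later of the two: 18 November 2029.
Office Delay Adjustment: +842 days → 9 March 2032.

March 9, 2032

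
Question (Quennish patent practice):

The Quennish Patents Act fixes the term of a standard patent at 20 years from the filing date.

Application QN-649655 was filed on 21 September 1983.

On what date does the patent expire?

Filing date + 20 years → 21 September 2003.

September 21, 2003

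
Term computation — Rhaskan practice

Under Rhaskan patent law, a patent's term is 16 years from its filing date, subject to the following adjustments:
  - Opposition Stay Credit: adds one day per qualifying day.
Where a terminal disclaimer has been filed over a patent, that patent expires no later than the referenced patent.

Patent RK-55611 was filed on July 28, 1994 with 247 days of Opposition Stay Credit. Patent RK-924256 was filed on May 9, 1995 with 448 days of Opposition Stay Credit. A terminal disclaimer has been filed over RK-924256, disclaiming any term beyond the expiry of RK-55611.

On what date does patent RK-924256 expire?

April 1, 2011

Natural term of RK-924256:
  Base: filing + 16 years → 9 May 2011.
  Opposition Stay Credit: +448 days → 30 July 2012.
Expiry of referenced patent RK-55611:
  Base: filing + 16 years → 28 July 2010.
  Opposition Stay Credit: +247 days → 1 April 2011.
Terminal disclaimer: RK-924256 expires on the earlier of 30 July 2012 and 1 April 2011.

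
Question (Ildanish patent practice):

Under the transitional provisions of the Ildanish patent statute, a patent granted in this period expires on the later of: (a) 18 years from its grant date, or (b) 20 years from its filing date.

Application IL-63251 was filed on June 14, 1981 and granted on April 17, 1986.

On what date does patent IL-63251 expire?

(a) grant + 18 years → 17 April 2004.
(b) filing + 20 years → 14 June 2001.
Later of the two: 17 April 2004.

April 17, 2004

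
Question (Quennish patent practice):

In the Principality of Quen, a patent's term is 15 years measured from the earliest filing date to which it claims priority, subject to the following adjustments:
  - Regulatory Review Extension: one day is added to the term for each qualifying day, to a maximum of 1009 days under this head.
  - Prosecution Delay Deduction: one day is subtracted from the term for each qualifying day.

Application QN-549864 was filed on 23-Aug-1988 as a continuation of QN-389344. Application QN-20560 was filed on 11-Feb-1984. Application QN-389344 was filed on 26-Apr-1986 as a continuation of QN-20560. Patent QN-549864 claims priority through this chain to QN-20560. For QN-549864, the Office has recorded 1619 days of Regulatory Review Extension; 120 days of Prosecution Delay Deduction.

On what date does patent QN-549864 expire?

Earliest priority filing: 11 February 1984.
Base term: 11 February 1984 + 15 years → 11 February 1999.
Regulatory Review Extension: 1619 days claimed exceeds the 1009-day cap, so +1009 days → 16 November 2001.
Prosecution Delay Deduction: −120 days → 19 July 2001.

July 19, 2001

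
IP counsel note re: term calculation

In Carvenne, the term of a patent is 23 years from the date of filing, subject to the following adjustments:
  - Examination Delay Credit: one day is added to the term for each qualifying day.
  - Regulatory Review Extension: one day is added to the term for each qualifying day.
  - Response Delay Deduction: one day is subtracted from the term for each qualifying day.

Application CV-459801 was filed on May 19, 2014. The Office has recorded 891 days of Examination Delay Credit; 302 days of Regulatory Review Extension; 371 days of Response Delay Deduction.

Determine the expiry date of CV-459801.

Base term: filing date + 23 years → 19 May 2037.
Examination Delay Credit: +891 days → 27 October 2039.
Regulatory Review Extension: +302 days → 24 August 2040.
Response Delay Deduction: −371 days → 19 August 2039.

August 19, 2039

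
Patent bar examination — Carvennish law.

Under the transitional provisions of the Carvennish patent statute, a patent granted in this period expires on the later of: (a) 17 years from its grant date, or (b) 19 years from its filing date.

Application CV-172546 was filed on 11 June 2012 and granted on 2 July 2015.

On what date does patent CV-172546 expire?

July 2, 2032

(a) grant + 17 years → 2 July 2032.
(b) filing + 19 years → 11 June 2031.
Later of the two: 2 July 2032.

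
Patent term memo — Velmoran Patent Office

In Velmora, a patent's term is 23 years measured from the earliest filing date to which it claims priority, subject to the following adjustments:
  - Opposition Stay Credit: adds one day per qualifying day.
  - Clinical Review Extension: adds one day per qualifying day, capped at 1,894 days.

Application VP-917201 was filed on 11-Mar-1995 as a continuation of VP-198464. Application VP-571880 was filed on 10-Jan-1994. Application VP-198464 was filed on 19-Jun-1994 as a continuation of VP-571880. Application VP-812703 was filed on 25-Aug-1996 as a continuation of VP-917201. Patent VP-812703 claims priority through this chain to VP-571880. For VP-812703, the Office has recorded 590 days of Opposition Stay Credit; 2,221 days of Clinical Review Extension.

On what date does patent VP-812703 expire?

2023-10-30

Earliest priority filing: 10 January 1994.
Base term: 10 January 1994 + 23 years → 10 January 2017.
Opposition Stay Credit: +590 days → 23 August 2018.
Clinical Review Extension: 2221 days claimed exceeds the 1894-day cap, so +1894 days → 30 October 2023.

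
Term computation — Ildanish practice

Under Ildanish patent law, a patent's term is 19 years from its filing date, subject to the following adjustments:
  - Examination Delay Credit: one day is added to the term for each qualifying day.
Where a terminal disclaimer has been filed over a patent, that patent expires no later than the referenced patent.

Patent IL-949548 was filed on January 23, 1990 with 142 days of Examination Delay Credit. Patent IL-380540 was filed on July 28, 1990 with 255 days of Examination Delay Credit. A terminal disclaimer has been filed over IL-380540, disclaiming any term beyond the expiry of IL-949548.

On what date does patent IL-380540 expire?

2009-06-14

Natural term of IL-380540:
  Base: filing + 19 years → 28 July 2009.
  Examination Delay Credit: +255 days → 9 April 2010.
Expiry of referenced patent IL-949548:
  Base: filing + 19 years → 23 January 2009.
  Examination Delay Credit: +142 days → 14 June 2009.
Terminal disclaimer: IL-380540 expires on the earlier of 9 April 2010 and 14 June 2009.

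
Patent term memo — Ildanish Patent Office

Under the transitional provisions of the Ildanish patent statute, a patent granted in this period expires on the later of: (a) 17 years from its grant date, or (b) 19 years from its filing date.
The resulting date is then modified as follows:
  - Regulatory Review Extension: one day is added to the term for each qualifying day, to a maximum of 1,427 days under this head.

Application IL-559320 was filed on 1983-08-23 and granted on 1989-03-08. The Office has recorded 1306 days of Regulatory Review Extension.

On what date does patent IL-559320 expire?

(a) grant + 17 years → 8 March 2006.
(b) filing + 19 years → 23 August 2002.
Later of the two: 8 March 2006.
Regulatory Review Extension: 1306 days (within the 1427-day cap) → +1306 days → 4 October 2009.

October 4, 2009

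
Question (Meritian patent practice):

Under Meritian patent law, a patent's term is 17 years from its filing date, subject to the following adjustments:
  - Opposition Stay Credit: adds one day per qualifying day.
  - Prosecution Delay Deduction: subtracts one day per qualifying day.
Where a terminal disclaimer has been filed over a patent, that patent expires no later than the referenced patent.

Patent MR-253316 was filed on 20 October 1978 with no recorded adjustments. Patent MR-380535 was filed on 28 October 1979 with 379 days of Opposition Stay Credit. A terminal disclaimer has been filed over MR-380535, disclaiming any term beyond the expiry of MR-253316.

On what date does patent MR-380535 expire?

Natural term of MR-380535:
  Base: filing + 17 years → 28 October 1996.
  Opposition Stay Credit: +379 days → 11 November 1997.
Expiry of referenced patent MR-253316:
  Base: filing + 17 years → 20 October 1995.
Terminal disclaimer: MR-380535 expires on the earlier of 11 November 1997 and 20 October 1995.

1995-10-20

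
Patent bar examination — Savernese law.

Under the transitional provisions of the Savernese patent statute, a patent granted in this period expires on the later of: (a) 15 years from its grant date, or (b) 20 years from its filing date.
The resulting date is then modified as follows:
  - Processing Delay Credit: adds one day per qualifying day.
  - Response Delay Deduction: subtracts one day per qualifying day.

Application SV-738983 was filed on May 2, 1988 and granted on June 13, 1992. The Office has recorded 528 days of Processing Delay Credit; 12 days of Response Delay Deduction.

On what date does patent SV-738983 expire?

2009-09-30

(a) grant + 15 years → 13 June 2007.
(b) filing + 20 years → 2 May 2008.
Later of the two: 2 May 2008.
Processing Delay Credit: +528 days → 12 October 2009.
Response Delay Deduction: −12 days → 30 September 2009.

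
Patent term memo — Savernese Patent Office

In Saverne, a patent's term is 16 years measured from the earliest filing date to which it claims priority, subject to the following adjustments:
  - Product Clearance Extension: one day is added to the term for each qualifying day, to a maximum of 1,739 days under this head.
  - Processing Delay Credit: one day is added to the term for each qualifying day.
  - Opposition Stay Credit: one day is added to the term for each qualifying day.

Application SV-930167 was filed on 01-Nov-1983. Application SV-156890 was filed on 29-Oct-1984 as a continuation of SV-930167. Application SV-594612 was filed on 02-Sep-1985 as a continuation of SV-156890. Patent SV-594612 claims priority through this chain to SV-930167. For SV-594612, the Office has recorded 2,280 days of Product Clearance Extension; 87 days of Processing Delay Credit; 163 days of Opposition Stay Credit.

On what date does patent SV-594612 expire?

Earliest priority filing: 1 November 1983.
Base term: 1 November 1983 + 16 years → 1 November 1999.
Product Clearance Extension: 2280 days claimed exceeds the 1739-day cap, so +1739 days → 5 August 2004.
Processing Delay Credit: +87 days → 31 October 2004.
Opposition Stay Credit: +163 days → 12 April 2005.

2005-04-12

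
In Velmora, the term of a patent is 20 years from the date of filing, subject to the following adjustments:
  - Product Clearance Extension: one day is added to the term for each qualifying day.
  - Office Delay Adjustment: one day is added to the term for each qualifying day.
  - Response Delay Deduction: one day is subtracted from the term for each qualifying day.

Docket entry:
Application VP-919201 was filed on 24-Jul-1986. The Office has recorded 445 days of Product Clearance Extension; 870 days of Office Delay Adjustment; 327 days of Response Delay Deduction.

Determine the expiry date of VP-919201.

Base term: filing date + 20 years → 24 July 2006.
Product Clearance Extension: +445 days → 12 October 2007.
Office Delay Adjustment: +870 days → 28 February 2010.
Response Delay Deduction: −327 days → 7 April 2009.

April 7, 2009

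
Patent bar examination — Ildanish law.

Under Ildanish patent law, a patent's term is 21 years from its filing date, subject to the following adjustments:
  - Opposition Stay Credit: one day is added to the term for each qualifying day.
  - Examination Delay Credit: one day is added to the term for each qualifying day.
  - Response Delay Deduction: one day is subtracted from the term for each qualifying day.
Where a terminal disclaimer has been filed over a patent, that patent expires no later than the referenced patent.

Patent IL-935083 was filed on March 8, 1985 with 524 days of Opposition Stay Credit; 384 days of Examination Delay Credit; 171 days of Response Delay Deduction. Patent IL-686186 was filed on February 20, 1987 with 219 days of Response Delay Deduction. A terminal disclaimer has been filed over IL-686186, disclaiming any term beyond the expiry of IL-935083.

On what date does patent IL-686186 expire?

Natural term of IL-686186:
  Base: filing + 21 years → 20 February 2008.
  Response Delay Deduction: −219 days → 16 July 2007.
Expiry of referenced patent IL-935083:
  Base: filing + 21 years → 8 March 2006.
  Opposition Stay Credit: +524 days → 14 August 2007.
  Examination Delay Credit: +384 days → 1 September 2008.
  Response Delay Deduction: −171 days → 14 March 2008.
Terminal disclaimer: IL-686186 expires on the earlier of 16 July 2007 and 14 March 2008.

July 16, 2007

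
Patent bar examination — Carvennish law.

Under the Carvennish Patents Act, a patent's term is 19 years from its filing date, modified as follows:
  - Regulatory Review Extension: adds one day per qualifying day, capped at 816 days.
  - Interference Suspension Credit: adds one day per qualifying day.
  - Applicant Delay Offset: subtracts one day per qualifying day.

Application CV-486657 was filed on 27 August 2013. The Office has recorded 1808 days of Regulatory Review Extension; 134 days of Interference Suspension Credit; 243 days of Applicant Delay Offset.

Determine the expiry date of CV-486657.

2034-08-04

Base term: filing date + 19 years → 27 August 2032.
Regulatory Review Extension: 1808 days claimed exceeds the 816-day cap, so +816 days → 21 November 2034.
Interference Suspension Credit: +134 days → 4 April 2035.
Applicant Delay Offset: −243 days → 4 August 2034.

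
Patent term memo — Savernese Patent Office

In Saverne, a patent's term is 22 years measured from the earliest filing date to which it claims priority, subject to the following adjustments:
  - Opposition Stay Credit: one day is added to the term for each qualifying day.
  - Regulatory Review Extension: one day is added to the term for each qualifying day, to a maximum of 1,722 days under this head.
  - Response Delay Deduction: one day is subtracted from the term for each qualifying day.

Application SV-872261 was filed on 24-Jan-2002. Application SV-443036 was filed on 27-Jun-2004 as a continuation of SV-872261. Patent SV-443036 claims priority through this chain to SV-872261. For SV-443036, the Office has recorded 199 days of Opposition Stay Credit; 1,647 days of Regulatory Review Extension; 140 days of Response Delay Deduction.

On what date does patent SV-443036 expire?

2028-09-25

Earliest priority filing: 24 January 2002.
Base term: 24 January 2002 + 22 years → 24 January 2024.
Opposition Stay Credit: +199 days → 10 August 2024.
Regulatory Review Extension: 1647 days (within the 1722-day cap) → +1647 days → 12 February 2029.
Response Delay Deduction: −140 days → 25 September 2028.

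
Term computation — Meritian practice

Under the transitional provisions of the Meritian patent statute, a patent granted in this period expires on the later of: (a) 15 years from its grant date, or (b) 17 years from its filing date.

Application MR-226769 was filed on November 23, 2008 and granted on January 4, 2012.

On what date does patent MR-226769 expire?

January 4, 2027

(a) grant + 15 years → 4 January 2027.
(b) filing + 17 years → 23 November 2025.
Later of the two: 4 January 2027.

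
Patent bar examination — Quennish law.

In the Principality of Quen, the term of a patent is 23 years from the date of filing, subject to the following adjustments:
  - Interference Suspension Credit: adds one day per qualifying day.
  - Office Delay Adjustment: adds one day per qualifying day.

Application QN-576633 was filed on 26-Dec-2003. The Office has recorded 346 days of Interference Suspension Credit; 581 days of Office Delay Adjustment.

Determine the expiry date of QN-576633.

July 10, 2029

Base term: filing date + 23 years → 26 December 2026.
Interference Suspension Credit: +346 days → 7 December 2027.
Office Delay Adjustment: +581 days → 10 July 2029.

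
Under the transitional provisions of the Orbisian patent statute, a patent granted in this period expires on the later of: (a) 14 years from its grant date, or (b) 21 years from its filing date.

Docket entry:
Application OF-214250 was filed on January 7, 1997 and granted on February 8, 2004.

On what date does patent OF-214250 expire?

February 8, 2018

(a) grant + 14 years → 8 February 2018.
(b) filing + 21 years → 7 January 2018.
Later of the two: 8 February 2018.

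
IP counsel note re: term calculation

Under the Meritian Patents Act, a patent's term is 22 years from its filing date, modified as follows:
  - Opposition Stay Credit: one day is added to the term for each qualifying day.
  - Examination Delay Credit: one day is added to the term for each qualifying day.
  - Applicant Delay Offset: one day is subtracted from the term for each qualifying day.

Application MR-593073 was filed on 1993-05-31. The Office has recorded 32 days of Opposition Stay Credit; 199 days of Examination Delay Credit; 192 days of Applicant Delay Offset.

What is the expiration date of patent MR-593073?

Base term: filing date + 22 years → 31 May 2015.
Opposition Stay Credit: +32 days → 2 July 2015.
Examination Delay Credit: +199 days → 17 January 2016.
Applicant Delay Offset: −192 days → 9 July 2015.

July 9, 2015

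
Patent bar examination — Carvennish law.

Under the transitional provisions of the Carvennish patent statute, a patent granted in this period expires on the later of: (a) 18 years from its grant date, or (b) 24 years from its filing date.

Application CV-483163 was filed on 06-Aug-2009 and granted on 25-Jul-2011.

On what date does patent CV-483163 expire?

2033-08-06

(a) grant + 18 years → 25 July 2029.
(b) filing + 24 years → 6 August 2033.
Later of the two: 6 August 2033.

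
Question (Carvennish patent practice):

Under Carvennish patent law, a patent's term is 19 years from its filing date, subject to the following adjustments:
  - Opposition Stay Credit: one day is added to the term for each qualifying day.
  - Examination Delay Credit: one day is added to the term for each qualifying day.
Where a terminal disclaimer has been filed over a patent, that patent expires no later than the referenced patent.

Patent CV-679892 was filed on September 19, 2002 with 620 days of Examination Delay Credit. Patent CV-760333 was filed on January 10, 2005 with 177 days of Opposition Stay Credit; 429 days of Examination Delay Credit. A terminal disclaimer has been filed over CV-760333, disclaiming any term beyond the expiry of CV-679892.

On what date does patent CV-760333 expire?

June 1, 2023

Natural term of CV-760333:
  Base: filing + 19 years → 10 January 2024.
  Opposition Stay Credit: +177 days → 5 July 2024.
  Examination Delay Credit: +429 days → 7 September 2025.
Expiry of referenced patent CV-679892:
  Base: filing + 19 years → 19 September 2021.
  Examination Delay Credit: +620 days → 1 June 2023.
Terminal disclaimer: CV-760333 expires on the earlier of 7 September 2025 and 1 June 2023.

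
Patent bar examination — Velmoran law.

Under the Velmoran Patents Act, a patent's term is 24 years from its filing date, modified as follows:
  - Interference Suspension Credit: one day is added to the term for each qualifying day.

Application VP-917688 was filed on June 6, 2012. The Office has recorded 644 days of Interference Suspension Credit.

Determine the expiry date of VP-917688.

2038-03-12

Base term: filing date + 24 years → 6 June 2036.
Interference Suspension Credit: +644 days → 12 March 2038.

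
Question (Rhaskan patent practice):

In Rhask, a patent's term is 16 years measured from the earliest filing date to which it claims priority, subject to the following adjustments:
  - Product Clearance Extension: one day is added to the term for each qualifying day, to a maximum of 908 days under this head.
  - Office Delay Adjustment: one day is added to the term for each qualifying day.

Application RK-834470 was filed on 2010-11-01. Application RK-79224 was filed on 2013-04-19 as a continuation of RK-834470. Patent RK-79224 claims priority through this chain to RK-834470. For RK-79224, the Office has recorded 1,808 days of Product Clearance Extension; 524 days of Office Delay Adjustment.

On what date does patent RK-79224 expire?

Earliest priority filing: 1 November 2010.
Base term: 1 November 2010 + 16 years → 1 November 2026.
Product Clearance Extension: 1808 days claimed exceeds the 908-day cap, so +908 days → 27 April 2029.
Office Delay Adjustment: +524 days → 3 October 2030.

2030-10-03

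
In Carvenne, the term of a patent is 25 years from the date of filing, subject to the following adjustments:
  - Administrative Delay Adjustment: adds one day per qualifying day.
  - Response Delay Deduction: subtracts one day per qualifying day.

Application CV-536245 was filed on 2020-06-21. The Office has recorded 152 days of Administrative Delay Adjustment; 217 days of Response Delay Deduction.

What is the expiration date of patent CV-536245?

Base term: filing date + 25 years → 21 June 2045.
Administrative Delay Adjustment: +152 days → 20 November 2045.
Response Delay Deduction: −217 days → 17 April 2045.

2045-04-17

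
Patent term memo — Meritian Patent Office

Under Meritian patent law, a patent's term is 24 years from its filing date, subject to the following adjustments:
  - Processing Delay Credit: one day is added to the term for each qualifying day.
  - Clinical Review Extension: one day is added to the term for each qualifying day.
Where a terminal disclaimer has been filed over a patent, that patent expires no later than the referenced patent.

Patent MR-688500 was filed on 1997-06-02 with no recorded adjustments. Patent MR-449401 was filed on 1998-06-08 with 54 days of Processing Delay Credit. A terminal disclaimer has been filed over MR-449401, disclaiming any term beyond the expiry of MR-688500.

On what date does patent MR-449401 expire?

Natural term of MR-449401:
  Base: filing + 24 years → 8 June 2022.
  Processing Delay Credit: +54 days → 1 August 2022.
Expiry of referenced patent MR-688500:
  Base: filing + 24 years → 2 June 2021.
Terminal disclaimer: MR-449401 expires on the earlier of 1 August 2022 and 2 June 2021.

June 2, 2021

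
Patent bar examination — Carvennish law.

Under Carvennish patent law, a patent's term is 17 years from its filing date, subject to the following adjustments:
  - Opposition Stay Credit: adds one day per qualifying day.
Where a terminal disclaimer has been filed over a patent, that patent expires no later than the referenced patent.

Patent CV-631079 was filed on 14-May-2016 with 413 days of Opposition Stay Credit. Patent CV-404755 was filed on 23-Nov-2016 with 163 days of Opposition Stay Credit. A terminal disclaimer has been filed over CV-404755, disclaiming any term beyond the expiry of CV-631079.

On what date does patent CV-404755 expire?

Natural term of CV-404755:
  Base: filing + 17 years → 23 November 2033.
  Opposition Stay Credit: +163 days → 5 May 2034.
Expiry of referenced patent CV-631079:
  Base: filing + 17 years → 14 May 2033.
  Opposition Stay Credit: +413 days → 1 July 2034.
Terminal disclaimer: CV-404755 expires on the earlier of 5 May 2034 and 1 July 2034.

2034-05-05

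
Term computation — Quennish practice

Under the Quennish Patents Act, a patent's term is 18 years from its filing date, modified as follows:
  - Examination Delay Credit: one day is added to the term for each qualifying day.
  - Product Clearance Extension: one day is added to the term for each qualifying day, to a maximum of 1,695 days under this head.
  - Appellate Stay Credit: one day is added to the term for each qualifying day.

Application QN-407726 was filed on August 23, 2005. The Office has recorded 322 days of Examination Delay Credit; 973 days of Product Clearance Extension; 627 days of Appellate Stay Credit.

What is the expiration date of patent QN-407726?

November 26, 2028

Base term: filing date + 18 years → 23 August 2023.
Examination Delay Credit: +322 days → 10 July 2024.
Product Clearance Extension: 973 days (within the 1695-day cap) → +973 days → 10 March 2027.
Appellate Stay Credit: +627 days → 26 November 2028.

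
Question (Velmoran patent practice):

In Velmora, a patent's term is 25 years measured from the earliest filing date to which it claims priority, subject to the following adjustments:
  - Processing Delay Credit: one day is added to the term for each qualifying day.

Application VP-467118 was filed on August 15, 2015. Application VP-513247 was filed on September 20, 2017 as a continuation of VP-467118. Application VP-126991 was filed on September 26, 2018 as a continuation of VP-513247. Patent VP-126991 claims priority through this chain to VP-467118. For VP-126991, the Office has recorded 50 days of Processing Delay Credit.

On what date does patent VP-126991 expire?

2040-10-04

Earliest priority filing: 15 August 2015.
Base term: 15 August 2015 + 25 years → 15 August 2040.
Processing Delay Credit: +50 days → 4 October 2040.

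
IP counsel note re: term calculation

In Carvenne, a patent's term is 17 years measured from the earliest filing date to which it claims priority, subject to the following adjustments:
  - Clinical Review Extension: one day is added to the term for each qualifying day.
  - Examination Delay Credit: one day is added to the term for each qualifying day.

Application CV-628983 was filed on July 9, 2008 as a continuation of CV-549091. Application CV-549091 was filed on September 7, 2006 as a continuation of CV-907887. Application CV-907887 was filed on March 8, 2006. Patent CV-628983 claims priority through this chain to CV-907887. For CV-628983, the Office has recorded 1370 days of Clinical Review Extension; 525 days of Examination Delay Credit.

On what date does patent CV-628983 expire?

Earliest priority filing: 8 March 2006.
Base term: 8 March 2006 + 17 years → 8 March 2023.
Clinical Review Extension: +1370 days → 7 December 2026.
Examination Delay Credit: +525 days → 15 May 2028.

2028-05-15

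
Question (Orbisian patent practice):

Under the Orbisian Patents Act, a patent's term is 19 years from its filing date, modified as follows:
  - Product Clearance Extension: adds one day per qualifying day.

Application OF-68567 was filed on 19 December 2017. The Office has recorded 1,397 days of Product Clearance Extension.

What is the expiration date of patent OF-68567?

2040-10-16

Base term: filing date + 19 years → 19 December 2036.
Product Clearance Extension: +1397 days → 16 October 2040.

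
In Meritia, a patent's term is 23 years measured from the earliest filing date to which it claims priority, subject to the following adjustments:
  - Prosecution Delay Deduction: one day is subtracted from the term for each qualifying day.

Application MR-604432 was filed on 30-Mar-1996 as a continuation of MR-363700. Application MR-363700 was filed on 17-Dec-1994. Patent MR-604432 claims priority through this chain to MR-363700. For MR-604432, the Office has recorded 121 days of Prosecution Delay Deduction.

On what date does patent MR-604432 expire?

Earliest priority filing: 17 December 1994.
Base term: 17 December 1994 + 23 years → 17 December 2017.
Prosecution Delay Deduction: −121 days → 18 August 2017.

August 18, 2017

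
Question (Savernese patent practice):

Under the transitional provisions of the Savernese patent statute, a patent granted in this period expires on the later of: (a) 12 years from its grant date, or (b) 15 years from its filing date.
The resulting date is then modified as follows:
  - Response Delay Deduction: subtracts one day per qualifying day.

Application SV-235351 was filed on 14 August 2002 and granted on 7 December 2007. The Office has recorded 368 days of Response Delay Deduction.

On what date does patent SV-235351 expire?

2018-12-04

(a) grant + 12 years → 7 December 2019.
(b) filing + 15 years → 14 August 2017.
Later of the two: 7 December 2019.
Response Delay Deduction: −368 days → 4 December 2018.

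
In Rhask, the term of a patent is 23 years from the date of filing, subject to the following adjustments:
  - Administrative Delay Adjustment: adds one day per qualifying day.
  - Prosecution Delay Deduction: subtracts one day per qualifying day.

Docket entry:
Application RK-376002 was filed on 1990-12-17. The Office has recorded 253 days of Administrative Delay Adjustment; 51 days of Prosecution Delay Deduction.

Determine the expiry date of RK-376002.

2014-07-07

Base term: filing date + 23 years → 17 December 2013.
Administrative Delay Adjustment: +253 days → 27 August 2014.
Prosecution Delay Deduction: −51 days → 7 July 2014.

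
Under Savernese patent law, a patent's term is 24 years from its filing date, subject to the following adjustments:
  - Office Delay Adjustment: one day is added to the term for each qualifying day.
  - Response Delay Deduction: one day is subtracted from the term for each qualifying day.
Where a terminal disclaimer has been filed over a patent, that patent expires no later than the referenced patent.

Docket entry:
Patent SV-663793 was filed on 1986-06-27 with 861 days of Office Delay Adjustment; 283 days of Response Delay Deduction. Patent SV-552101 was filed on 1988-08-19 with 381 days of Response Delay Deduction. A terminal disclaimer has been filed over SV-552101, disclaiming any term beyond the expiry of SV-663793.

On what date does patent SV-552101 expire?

2011-08-04

Natural term of SV-552101:
  Base: filing + 24 years → 19 August 2012.
  Response Delay Deduction: −381 days → 4 August 2011.
Expiry of referenced patent SV-663793:
  Base: filing + 24 years → 27 June 2010.
  Office Delay Adjustment: +861 days → 4 November 2012.
  Response Delay Deduction: −283 days → 26 January 2012.
Terminal disclaimer: SV-552101 expires on the earlier of 4 August 2011 and 26 January 2012.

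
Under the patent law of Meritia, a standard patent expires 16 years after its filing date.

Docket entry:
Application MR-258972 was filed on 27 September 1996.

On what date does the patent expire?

Filing date + 16 years → 27 September 2012.

2012-09-27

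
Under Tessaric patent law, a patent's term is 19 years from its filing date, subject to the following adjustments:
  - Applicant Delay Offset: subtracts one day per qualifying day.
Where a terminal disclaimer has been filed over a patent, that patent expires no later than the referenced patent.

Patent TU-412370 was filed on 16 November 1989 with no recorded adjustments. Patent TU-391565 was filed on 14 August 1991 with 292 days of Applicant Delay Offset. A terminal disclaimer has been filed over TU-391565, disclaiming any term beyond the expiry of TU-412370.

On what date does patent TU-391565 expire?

2008-11-16

Natural term of TU-391565:
  Base: filing + 19 years → 14 August 2010.
  Applicant Delay Offset: −292 days → 26 October 2009.
Expiry of referenced patent TU-412370:
  Base: filing + 19 years → 16 November 2008.
Terminal disclaimer: TU-391565 expires on the earlier of 26 October 2009 and 16 November 2008.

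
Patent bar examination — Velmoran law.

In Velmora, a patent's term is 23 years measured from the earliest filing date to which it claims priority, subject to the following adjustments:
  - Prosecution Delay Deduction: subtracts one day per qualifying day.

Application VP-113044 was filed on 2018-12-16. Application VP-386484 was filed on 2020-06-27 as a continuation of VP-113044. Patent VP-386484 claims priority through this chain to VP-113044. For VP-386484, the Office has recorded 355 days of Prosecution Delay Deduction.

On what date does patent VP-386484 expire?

December 26, 2040

Earliest priority filing: 16 December 2018.
Base term: 16 December 2018 + 23 years → 16 December 2041.
Prosecution Delay Deduction: −355 days → 26 December 2040.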